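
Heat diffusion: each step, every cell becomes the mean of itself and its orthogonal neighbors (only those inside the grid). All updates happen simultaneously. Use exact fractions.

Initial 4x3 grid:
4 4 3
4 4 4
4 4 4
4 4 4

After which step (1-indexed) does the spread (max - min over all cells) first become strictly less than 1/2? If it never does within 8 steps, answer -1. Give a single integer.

Answer: 1

Derivation:
Step 1: max=4, min=11/3, spread=1/3
  -> spread < 1/2 first at step 1
Step 2: max=4, min=67/18, spread=5/18
Step 3: max=4, min=823/216, spread=41/216
Step 4: max=4, min=99463/25920, spread=4217/25920
Step 5: max=28721/7200, min=6011651/1555200, spread=38417/311040
Step 6: max=573403/144000, min=362047789/93312000, spread=1903471/18662400
Step 7: max=17164241/4320000, min=21793890911/5598720000, spread=18038617/223948800
Step 8: max=1542273241/388800000, min=1310424617149/335923200000, spread=883978523/13436928000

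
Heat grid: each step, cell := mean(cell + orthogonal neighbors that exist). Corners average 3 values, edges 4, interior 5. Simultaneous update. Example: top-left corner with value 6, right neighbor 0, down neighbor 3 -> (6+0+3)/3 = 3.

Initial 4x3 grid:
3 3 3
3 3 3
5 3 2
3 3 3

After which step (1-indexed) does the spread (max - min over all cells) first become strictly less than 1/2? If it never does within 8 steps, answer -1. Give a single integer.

Step 1: max=11/3, min=8/3, spread=1
Step 2: max=52/15, min=101/36, spread=119/180
Step 3: max=899/270, min=10451/3600, spread=4607/10800
  -> spread < 1/2 first at step 3
Step 4: max=350897/108000, min=106429/36000, spread=3161/10800
Step 5: max=3115157/972000, min=968549/324000, spread=20951/97200
Step 6: max=92434559/29160000, min=7324007/2430000, spread=181859/1166400
Step 7: max=5509824481/1749600000, min=883490651/291600000, spread=8355223/69984000
Step 8: max=328847498129/104976000000, min=3328460599/1093500000, spread=14904449/167961600

Answer: 3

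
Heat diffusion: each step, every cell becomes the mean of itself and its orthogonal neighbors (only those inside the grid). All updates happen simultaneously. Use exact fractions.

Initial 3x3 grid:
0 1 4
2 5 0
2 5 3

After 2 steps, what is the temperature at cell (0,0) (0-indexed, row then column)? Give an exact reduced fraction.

Answer: 23/12

Derivation:
Step 1: cell (0,0) = 1
Step 2: cell (0,0) = 23/12
Full grid after step 2:
  23/12 233/120 43/18
  177/80 141/50 149/60
  3 721/240 113/36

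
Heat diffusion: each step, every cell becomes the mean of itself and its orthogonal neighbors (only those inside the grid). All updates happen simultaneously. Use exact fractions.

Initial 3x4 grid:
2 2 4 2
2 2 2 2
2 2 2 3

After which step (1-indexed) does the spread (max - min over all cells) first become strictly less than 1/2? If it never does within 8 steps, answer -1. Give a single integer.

Step 1: max=8/3, min=2, spread=2/3
Step 2: max=151/60, min=2, spread=31/60
Step 3: max=5329/2160, min=97/48, spread=241/540
  -> spread < 1/2 first at step 3
Step 4: max=311363/129600, min=14951/7200, spread=8449/25920
Step 5: max=18486757/7776000, min=453977/216000, spread=428717/1555200
Step 6: max=1094626943/466560000, min=13817819/6480000, spread=3989759/18662400
Step 7: max=65145628837/27993600000, min=418211273/194400000, spread=196928221/1119744000
Step 8: max=3878860854383/1679616000000, min=12649533191/5832000000, spread=1886362363/13436928000

Answer: 3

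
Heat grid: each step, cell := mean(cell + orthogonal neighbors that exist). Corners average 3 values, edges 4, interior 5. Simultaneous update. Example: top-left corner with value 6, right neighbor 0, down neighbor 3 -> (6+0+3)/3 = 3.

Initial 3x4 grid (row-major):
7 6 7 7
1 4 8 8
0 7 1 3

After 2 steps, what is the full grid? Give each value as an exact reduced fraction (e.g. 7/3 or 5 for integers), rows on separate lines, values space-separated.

After step 1:
  14/3 6 7 22/3
  3 26/5 28/5 13/2
  8/3 3 19/4 4
After step 2:
  41/9 343/60 389/60 125/18
  233/60 114/25 581/100 703/120
  26/9 937/240 347/80 61/12

Answer: 41/9 343/60 389/60 125/18
233/60 114/25 581/100 703/120
26/9 937/240 347/80 61/12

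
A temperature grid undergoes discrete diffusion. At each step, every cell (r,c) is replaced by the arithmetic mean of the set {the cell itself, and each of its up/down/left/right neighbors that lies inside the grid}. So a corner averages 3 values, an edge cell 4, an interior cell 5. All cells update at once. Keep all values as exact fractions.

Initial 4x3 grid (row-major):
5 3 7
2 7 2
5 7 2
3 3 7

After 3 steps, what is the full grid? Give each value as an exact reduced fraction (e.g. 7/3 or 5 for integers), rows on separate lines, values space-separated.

Answer: 4651/1080 6553/1440 529/120
40/9 2639/600 109/24
781/180 1349/300 89/20
2347/540 319/72 799/180

Derivation:
After step 1:
  10/3 11/2 4
  19/4 21/5 9/2
  17/4 24/5 9/2
  11/3 5 4
After step 2:
  163/36 511/120 14/3
  62/15 19/4 43/10
  131/30 91/20 89/20
  155/36 131/30 9/2
After step 3:
  4651/1080 6553/1440 529/120
  40/9 2639/600 109/24
  781/180 1349/300 89/20
  2347/540 319/72 799/180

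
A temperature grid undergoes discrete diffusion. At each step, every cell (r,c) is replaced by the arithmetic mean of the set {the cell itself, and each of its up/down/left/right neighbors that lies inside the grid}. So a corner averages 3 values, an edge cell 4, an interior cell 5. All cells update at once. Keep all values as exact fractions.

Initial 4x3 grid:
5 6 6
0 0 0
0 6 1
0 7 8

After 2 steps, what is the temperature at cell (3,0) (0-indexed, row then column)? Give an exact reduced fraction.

Step 1: cell (3,0) = 7/3
Step 2: cell (3,0) = 109/36
Full grid after step 2:
  55/18 859/240 10/3
  529/240 249/100 119/40
  473/240 157/50 409/120
  109/36 943/240 43/9

Answer: 109/36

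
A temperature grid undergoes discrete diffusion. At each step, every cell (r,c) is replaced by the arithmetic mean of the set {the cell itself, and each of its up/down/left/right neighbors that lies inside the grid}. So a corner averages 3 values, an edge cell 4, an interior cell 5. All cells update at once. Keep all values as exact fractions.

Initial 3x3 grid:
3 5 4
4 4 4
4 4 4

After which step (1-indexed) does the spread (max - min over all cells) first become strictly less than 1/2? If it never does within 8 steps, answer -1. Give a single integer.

Answer: 2

Derivation:
Step 1: max=13/3, min=15/4, spread=7/12
Step 2: max=62/15, min=47/12, spread=13/60
  -> spread < 1/2 first at step 2
Step 3: max=557/135, min=18973/4800, spread=7483/43200
Step 4: max=440221/108000, min=171743/43200, spread=21727/216000
Step 5: max=3955711/972000, min=23037319/5760000, spread=10906147/155520000
Step 6: max=472760059/116640000, min=622785287/155520000, spread=36295/746496
Step 7: max=7082915837/1749600000, min=37457037589/9331200000, spread=305773/8957952
Step 8: max=1697224579381/419904000000, min=2249549694383/559872000000, spread=2575951/107495424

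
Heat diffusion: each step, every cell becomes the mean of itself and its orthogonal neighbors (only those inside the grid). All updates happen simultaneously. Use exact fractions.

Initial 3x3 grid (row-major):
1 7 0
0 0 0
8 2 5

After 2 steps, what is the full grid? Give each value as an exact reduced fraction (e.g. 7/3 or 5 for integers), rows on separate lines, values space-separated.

Answer: 83/36 11/5 67/36
201/80 221/100 463/240
28/9 673/240 22/9

Derivation:
After step 1:
  8/3 2 7/3
  9/4 9/5 5/4
  10/3 15/4 7/3
After step 2:
  83/36 11/5 67/36
  201/80 221/100 463/240
  28/9 673/240 22/9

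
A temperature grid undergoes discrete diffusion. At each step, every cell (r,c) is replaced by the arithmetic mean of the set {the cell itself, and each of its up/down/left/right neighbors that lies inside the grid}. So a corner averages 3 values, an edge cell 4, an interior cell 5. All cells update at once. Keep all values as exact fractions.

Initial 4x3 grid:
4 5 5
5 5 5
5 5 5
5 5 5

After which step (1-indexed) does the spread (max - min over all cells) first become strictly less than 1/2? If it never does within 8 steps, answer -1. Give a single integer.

Answer: 1

Derivation:
Step 1: max=5, min=14/3, spread=1/3
  -> spread < 1/2 first at step 1
Step 2: max=5, min=85/18, spread=5/18
Step 3: max=5, min=1039/216, spread=41/216
Step 4: max=5, min=125383/25920, spread=4217/25920
Step 5: max=35921/7200, min=7566851/1555200, spread=38417/311040
Step 6: max=717403/144000, min=455359789/93312000, spread=1903471/18662400
Step 7: max=21484241/4320000, min=27392610911/5598720000, spread=18038617/223948800
Step 8: max=1931073241/388800000, min=1646347817149/335923200000, spread=883978523/13436928000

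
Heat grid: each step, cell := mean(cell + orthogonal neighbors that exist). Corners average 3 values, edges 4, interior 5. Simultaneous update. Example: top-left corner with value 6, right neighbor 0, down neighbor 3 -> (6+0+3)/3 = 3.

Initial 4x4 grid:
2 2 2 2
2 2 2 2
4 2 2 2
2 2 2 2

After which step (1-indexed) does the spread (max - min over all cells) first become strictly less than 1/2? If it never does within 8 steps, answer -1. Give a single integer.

Step 1: max=8/3, min=2, spread=2/3
Step 2: max=151/60, min=2, spread=31/60
Step 3: max=1291/540, min=2, spread=211/540
  -> spread < 1/2 first at step 3
Step 4: max=124843/54000, min=2, spread=16843/54000
Step 5: max=1110643/486000, min=9079/4500, spread=130111/486000
Step 6: max=32802367/14580000, min=547159/270000, spread=3255781/14580000
Step 7: max=975153691/437400000, min=551107/270000, spread=82360351/437400000
Step 8: max=28995316891/13122000000, min=99706441/48600000, spread=2074577821/13122000000

Answer: 3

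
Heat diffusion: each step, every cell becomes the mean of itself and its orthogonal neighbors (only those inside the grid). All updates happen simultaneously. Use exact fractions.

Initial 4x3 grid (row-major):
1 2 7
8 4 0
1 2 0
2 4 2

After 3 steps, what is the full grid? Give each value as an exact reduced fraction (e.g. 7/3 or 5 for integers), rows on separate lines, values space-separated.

After step 1:
  11/3 7/2 3
  7/2 16/5 11/4
  13/4 11/5 1
  7/3 5/2 2
After step 2:
  32/9 401/120 37/12
  817/240 303/100 199/80
  677/240 243/100 159/80
  97/36 271/120 11/6
After step 3:
  7417/2160 23419/7200 713/240
  23059/7200 1102/375 6353/2400
  20429/7200 1879/750 5243/2400
  5597/2160 16589/7200 1459/720

Answer: 7417/2160 23419/7200 713/240
23059/7200 1102/375 6353/2400
20429/7200 1879/750 5243/2400
5597/2160 16589/7200 1459/720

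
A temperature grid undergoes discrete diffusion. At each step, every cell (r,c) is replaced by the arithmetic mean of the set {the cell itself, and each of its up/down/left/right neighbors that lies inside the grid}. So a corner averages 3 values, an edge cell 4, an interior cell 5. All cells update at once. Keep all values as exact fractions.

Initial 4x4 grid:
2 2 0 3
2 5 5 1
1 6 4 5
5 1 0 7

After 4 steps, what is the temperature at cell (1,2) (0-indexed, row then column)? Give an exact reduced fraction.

Answer: 282253/90000

Derivation:
Step 1: cell (1,2) = 3
Step 2: cell (1,2) = 17/5
Step 3: cell (1,2) = 9151/3000
Step 4: cell (1,2) = 282253/90000
Full grid after step 4:
  6407/2400 198821/72000 588023/216000 18317/6480
  6583/2250 177049/60000 282253/90000 669023/216000
  81379/27000 73279/22500 201949/60000 253421/72000
  50171/16200 172883/54000 62939/18000 25721/7200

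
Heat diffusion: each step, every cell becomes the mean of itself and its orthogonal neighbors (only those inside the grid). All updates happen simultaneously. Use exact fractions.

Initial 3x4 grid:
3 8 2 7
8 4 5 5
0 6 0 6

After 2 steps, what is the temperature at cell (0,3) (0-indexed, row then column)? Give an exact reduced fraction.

Step 1: cell (0,3) = 14/3
Step 2: cell (0,3) = 191/36
Full grid after step 2:
  43/9 1337/240 1057/240 191/36
  419/80 199/50 249/50 1037/240
  131/36 1057/240 817/240 41/9

Answer: 191/36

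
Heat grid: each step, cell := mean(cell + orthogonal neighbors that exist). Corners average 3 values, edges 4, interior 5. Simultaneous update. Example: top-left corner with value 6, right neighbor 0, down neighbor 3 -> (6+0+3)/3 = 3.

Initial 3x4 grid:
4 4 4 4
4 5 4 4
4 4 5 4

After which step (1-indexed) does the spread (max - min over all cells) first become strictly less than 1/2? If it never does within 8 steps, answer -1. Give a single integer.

Step 1: max=9/2, min=4, spread=1/2
Step 2: max=1049/240, min=4, spread=89/240
  -> spread < 1/2 first at step 2
Step 3: max=10307/2400, min=3289/800, spread=11/60
Step 4: max=919547/216000, min=89017/21600, spread=29377/216000
Step 5: max=1144171/270000, min=2244517/540000, spread=1753/21600
Step 6: max=24307807/5760000, min=161858041/38880000, spread=71029/1244160
Step 7: max=16390716229/3888000000, min=9740223619/2332800000, spread=7359853/182250000
Step 8: max=87298144567/20736000000, min=194993335807/46656000000, spread=45679663/1492992000

Answer: 2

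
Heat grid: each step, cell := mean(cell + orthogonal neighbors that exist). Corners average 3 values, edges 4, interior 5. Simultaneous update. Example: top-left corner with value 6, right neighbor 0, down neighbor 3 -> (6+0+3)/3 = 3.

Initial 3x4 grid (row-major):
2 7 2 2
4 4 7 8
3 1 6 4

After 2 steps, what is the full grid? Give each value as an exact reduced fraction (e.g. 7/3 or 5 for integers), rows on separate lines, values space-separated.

Answer: 34/9 1031/240 353/80 55/12
297/80 41/10 97/20 413/80
113/36 229/60 97/20 21/4

Derivation:
After step 1:
  13/3 15/4 9/2 4
  13/4 23/5 27/5 21/4
  8/3 7/2 9/2 6
After step 2:
  34/9 1031/240 353/80 55/12
  297/80 41/10 97/20 413/80
  113/36 229/60 97/20 21/4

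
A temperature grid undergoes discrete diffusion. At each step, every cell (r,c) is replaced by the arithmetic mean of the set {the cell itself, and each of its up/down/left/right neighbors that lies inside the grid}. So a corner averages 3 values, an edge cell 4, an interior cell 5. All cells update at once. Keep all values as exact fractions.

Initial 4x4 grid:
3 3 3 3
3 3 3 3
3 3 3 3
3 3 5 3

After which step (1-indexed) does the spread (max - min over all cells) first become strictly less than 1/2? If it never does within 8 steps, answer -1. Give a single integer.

Answer: 3

Derivation:
Step 1: max=11/3, min=3, spread=2/3
Step 2: max=211/60, min=3, spread=31/60
Step 3: max=1831/540, min=3, spread=211/540
  -> spread < 1/2 first at step 3
Step 4: max=178843/54000, min=3, spread=16843/54000
Step 5: max=1596643/486000, min=13579/4500, spread=130111/486000
Step 6: max=47382367/14580000, min=817159/270000, spread=3255781/14580000
Step 7: max=1412553691/437400000, min=821107/270000, spread=82360351/437400000
Step 8: max=42117316891/13122000000, min=148306441/48600000, spread=2074577821/13122000000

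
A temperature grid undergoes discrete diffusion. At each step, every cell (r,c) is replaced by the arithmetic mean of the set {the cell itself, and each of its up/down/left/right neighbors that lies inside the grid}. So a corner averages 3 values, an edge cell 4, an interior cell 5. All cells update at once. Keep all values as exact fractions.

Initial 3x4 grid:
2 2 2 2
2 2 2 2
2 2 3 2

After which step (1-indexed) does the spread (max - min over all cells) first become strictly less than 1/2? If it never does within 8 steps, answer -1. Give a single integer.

Step 1: max=7/3, min=2, spread=1/3
  -> spread < 1/2 first at step 1
Step 2: max=271/120, min=2, spread=31/120
Step 3: max=2371/1080, min=2, spread=211/1080
Step 4: max=232897/108000, min=3647/1800, spread=14077/108000
Step 5: max=2084407/972000, min=219683/108000, spread=5363/48600
Step 6: max=62060809/29160000, min=122869/60000, spread=93859/1166400
Step 7: max=3709474481/1749600000, min=199736467/97200000, spread=4568723/69984000
Step 8: max=221732435629/104976000000, min=6013618889/2916000000, spread=8387449/167961600

Answer: 1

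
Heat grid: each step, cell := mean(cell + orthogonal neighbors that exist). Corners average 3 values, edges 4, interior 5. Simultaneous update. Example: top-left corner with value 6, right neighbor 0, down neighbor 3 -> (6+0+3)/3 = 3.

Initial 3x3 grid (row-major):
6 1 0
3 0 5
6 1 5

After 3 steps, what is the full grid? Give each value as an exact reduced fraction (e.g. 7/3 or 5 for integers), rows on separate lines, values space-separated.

Answer: 599/216 7127/2880 331/144
8647/2880 811/300 3701/1440
1363/432 721/240 619/216

Derivation:
After step 1:
  10/3 7/4 2
  15/4 2 5/2
  10/3 3 11/3
After step 2:
  53/18 109/48 25/12
  149/48 13/5 61/24
  121/36 3 55/18
After step 3:
  599/216 7127/2880 331/144
  8647/2880 811/300 3701/1440
  1363/432 721/240 619/216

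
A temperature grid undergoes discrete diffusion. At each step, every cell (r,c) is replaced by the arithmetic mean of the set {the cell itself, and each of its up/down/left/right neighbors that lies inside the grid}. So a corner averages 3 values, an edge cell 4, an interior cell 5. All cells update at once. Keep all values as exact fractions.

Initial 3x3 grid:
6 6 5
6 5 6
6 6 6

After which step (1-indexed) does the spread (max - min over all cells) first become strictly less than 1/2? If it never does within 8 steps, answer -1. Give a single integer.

Answer: 2

Derivation:
Step 1: max=6, min=11/2, spread=1/2
Step 2: max=471/80, min=50/9, spread=239/720
  -> spread < 1/2 first at step 2
Step 3: max=2113/360, min=40873/7200, spread=1387/7200
Step 4: max=125531/21600, min=183959/32400, spread=347/2592
Step 5: max=7528057/1296000, min=11109523/1944000, spread=2921/31104
Step 6: max=450069779/77760000, min=667413731/116640000, spread=24611/373248
Step 7: max=26975109313/4665600000, min=40138712407/6998400000, spread=207329/4478976
Step 8: max=1616150073611/279936000000, min=2410579524479/419904000000, spread=1746635/53747712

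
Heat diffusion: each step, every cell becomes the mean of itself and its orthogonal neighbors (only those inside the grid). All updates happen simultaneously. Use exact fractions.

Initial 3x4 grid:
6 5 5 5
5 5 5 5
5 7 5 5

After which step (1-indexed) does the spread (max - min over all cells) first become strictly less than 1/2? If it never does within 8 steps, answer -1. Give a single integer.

Answer: 3

Derivation:
Step 1: max=17/3, min=5, spread=2/3
Step 2: max=331/60, min=5, spread=31/60
Step 3: max=11809/2160, min=241/48, spread=241/540
  -> spread < 1/2 first at step 3
Step 4: max=700163/129600, min=36551/7200, spread=8449/25920
Step 5: max=41814757/7776000, min=1101977/216000, spread=428717/1555200
Step 6: max=2494306943/466560000, min=33257819/6480000, spread=3989759/18662400
Step 7: max=149126428837/27993600000, min=1001411273/194400000, spread=196928221/1119744000
Step 8: max=8917708854383/1679616000000, min=30145533191/5832000000, spread=1886362363/13436928000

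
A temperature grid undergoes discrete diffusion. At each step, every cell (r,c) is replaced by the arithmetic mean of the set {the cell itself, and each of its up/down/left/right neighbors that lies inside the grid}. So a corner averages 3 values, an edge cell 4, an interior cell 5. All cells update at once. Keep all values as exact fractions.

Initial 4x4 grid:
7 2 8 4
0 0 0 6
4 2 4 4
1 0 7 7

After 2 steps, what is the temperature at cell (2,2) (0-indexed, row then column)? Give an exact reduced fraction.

Step 1: cell (2,2) = 17/5
Step 2: cell (2,2) = 15/4
Full grid after step 2:
  10/3 231/80 347/80 13/3
  83/40 67/25 74/25 367/80
  49/24 209/100 15/4 363/80
  71/36 8/3 41/10 21/4

Answer: 15/4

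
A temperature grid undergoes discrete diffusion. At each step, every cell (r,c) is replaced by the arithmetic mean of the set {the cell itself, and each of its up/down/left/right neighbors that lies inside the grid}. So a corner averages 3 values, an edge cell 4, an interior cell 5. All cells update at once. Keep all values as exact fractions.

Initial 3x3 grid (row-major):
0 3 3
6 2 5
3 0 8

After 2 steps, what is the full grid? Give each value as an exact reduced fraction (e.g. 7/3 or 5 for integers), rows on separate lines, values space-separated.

After step 1:
  3 2 11/3
  11/4 16/5 9/2
  3 13/4 13/3
After step 2:
  31/12 89/30 61/18
  239/80 157/50 157/40
  3 827/240 145/36

Answer: 31/12 89/30 61/18
239/80 157/50 157/40
3 827/240 145/36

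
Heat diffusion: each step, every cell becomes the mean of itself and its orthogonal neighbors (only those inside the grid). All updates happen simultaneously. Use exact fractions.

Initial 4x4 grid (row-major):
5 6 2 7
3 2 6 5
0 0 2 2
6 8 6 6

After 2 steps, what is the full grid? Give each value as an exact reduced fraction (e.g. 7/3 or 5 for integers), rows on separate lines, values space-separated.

After step 1:
  14/3 15/4 21/4 14/3
  5/2 17/5 17/5 5
  9/4 12/5 16/5 15/4
  14/3 5 11/2 14/3
After step 2:
  131/36 64/15 64/15 179/36
  769/240 309/100 81/20 1009/240
  709/240 13/4 73/20 997/240
  143/36 527/120 551/120 167/36

Answer: 131/36 64/15 64/15 179/36
769/240 309/100 81/20 1009/240
709/240 13/4 73/20 997/240
143/36 527/120 551/120 167/36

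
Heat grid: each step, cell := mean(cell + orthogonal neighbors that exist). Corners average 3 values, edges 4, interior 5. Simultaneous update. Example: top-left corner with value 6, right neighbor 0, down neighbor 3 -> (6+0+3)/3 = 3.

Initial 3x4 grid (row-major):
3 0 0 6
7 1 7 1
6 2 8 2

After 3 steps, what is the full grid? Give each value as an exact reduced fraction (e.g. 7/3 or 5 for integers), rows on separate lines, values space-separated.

Answer: 3457/1080 20453/7200 21953/7200 6509/2160
52621/14400 10867/3000 6753/2000 4333/1200
3083/720 2419/600 14639/3600 2071/540

Derivation:
After step 1:
  10/3 1 13/4 7/3
  17/4 17/5 17/5 4
  5 17/4 19/4 11/3
After step 2:
  103/36 659/240 599/240 115/36
  959/240 163/50 94/25 67/20
  9/2 87/20 241/60 149/36
After step 3:
  3457/1080 20453/7200 21953/7200 6509/2160
  52621/14400 10867/3000 6753/2000 4333/1200
  3083/720 2419/600 14639/3600 2071/540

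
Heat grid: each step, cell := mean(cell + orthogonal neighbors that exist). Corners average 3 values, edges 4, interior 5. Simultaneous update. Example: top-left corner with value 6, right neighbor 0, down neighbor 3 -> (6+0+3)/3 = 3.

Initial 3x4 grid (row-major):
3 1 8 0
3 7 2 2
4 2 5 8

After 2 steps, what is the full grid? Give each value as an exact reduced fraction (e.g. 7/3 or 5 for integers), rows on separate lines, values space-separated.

After step 1:
  7/3 19/4 11/4 10/3
  17/4 3 24/5 3
  3 9/2 17/4 5
After step 2:
  34/9 77/24 469/120 109/36
  151/48 213/50 89/25 121/30
  47/12 59/16 371/80 49/12

Answer: 34/9 77/24 469/120 109/36
151/48 213/50 89/25 121/30
47/12 59/16 371/80 49/12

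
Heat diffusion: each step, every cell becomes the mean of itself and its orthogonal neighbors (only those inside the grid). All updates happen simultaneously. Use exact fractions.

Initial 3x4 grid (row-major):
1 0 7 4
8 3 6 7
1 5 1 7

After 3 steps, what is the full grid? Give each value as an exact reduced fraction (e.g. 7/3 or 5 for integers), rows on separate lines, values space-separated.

Answer: 2503/720 1459/400 1373/300 919/180
49829/14400 11933/3000 9017/2000 6287/1200
4097/1080 27637/7200 11059/2400 399/80

Derivation:
After step 1:
  3 11/4 17/4 6
  13/4 22/5 24/5 6
  14/3 5/2 19/4 5
After step 2:
  3 18/5 89/20 65/12
  919/240 177/50 121/25 109/20
  125/36 979/240 341/80 21/4
After step 3:
  2503/720 1459/400 1373/300 919/180
  49829/14400 11933/3000 9017/2000 6287/1200
  4097/1080 27637/7200 11059/2400 399/80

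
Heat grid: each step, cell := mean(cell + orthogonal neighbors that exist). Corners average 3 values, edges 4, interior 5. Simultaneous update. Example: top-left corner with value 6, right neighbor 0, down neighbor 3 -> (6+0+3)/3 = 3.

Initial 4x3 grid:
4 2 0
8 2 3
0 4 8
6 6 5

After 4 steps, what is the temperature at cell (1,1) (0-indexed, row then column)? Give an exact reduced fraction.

Step 1: cell (1,1) = 19/5
Step 2: cell (1,1) = 331/100
Step 3: cell (1,1) = 22079/6000
Step 4: cell (1,1) = 651173/180000
Full grid after step 4:
  27611/8100 354373/108000 202063/64800
  205189/54000 651173/180000 785881/216000
  75473/18000 1559671/360000 931301/216000
  65639/14400 4032239/864000 623401/129600

Answer: 651173/180000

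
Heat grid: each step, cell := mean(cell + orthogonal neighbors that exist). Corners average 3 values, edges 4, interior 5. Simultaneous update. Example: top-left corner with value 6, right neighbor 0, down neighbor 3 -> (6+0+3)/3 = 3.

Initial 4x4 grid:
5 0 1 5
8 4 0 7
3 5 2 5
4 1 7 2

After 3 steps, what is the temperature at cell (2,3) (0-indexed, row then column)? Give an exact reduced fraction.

Step 1: cell (2,3) = 4
Step 2: cell (2,3) = 1003/240
Step 3: cell (2,3) = 27421/7200
Full grid after step 3:
  509/135 11701/3600 2201/720 7193/2160
  14071/3600 1331/375 19727/6000 5233/1440
  14591/3600 4247/1200 11081/3000 27421/7200
  1601/432 27037/7200 25861/7200 4319/1080

Answer: 27421/7200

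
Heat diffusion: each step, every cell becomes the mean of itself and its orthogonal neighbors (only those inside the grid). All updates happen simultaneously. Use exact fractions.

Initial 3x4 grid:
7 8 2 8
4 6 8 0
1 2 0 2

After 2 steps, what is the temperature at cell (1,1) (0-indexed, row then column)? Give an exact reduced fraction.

Step 1: cell (1,1) = 28/5
Step 2: cell (1,1) = 213/50
Full grid after step 2:
  199/36 1451/240 1127/240 43/9
  563/120 213/50 114/25 117/40
  109/36 791/240 547/240 49/18

Answer: 213/50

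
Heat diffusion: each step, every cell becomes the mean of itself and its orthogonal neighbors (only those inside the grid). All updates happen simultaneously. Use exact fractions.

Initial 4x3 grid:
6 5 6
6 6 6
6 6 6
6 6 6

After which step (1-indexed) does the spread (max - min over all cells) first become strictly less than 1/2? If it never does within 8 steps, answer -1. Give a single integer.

Step 1: max=6, min=17/3, spread=1/3
  -> spread < 1/2 first at step 1
Step 2: max=6, min=1373/240, spread=67/240
Step 3: max=6, min=12523/2160, spread=437/2160
Step 4: max=5991/1000, min=5026469/864000, spread=29951/172800
Step 5: max=20171/3375, min=45440179/7776000, spread=206761/1555200
Step 6: max=32234329/5400000, min=18206204429/3110400000, spread=14430763/124416000
Step 7: max=2574347273/432000000, min=1094636258311/186624000000, spread=139854109/1492992000
Step 8: max=231428771023/38880000000, min=65762168109749/11197440000000, spread=7114543559/89579520000

Answer: 1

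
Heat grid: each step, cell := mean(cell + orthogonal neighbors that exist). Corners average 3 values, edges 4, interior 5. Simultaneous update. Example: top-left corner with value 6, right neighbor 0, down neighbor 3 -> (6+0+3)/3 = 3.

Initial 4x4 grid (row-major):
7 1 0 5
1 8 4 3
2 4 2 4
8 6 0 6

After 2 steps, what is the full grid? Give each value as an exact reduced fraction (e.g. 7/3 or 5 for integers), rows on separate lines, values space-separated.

After step 1:
  3 4 5/2 8/3
  9/2 18/5 17/5 4
  15/4 22/5 14/5 15/4
  16/3 9/2 7/2 10/3
After step 2:
  23/6 131/40 377/120 55/18
  297/80 199/50 163/50 829/240
  1079/240 381/100 357/100 833/240
  163/36 133/30 53/15 127/36

Answer: 23/6 131/40 377/120 55/18
297/80 199/50 163/50 829/240
1079/240 381/100 357/100 833/240
163/36 133/30 53/15 127/36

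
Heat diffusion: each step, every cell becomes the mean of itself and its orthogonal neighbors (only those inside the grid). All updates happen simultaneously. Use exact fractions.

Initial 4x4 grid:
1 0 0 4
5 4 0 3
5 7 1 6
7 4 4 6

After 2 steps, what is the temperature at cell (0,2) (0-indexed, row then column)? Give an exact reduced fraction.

Step 1: cell (0,2) = 1
Step 2: cell (0,2) = 371/240
Full grid after step 2:
  7/3 149/80 371/240 79/36
  299/80 14/5 253/100 671/240
  1157/240 9/2 343/100 971/240
  101/18 1127/240 1091/240 157/36

Answer: 371/240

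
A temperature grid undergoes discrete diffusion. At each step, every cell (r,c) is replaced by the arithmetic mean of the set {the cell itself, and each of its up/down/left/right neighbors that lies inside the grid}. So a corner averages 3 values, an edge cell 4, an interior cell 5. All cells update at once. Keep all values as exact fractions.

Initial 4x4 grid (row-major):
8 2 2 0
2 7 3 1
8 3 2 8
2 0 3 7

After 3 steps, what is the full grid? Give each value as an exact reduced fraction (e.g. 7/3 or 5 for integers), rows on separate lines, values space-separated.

After step 1:
  4 19/4 7/4 1
  25/4 17/5 3 3
  15/4 4 19/5 9/2
  10/3 2 3 6
After step 2:
  5 139/40 21/8 23/12
  87/20 107/25 299/100 23/8
  13/3 339/100 183/50 173/40
  109/36 37/12 37/10 9/2
After step 3:
  171/40 769/200 1651/600 89/36
  5389/1200 3697/1000 1643/500 227/75
  13591/3600 1406/375 3613/1000 96/25
  94/27 11881/3600 4483/1200 167/40

Answer: 171/40 769/200 1651/600 89/36
5389/1200 3697/1000 1643/500 227/75
13591/3600 1406/375 3613/1000 96/25
94/27 11881/3600 4483/1200 167/40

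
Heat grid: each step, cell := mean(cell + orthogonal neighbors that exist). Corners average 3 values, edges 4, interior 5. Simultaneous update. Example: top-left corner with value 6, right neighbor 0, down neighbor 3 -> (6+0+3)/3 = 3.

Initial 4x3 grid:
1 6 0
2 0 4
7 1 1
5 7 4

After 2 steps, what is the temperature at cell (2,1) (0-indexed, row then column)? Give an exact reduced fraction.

Answer: 163/50

Derivation:
Step 1: cell (2,1) = 16/5
Step 2: cell (2,1) = 163/50
Full grid after step 2:
  29/12 641/240 19/9
  237/80 113/50 581/240
  947/240 163/50 219/80
  43/9 1067/240 43/12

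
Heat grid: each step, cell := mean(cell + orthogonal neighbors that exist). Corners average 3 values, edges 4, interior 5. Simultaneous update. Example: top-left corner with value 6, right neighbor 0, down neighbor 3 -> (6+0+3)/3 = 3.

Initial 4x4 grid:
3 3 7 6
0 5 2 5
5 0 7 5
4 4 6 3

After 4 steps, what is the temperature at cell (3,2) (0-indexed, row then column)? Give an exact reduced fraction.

Step 1: cell (3,2) = 5
Step 2: cell (3,2) = 103/24
Step 3: cell (3,2) = 16307/3600
Step 4: cell (3,2) = 459749/108000
Full grid after step 4:
  12053/3600 21713/6000 1781/400 16919/3600
  113803/36000 113227/30000 126389/30000 34453/7200
  75341/21600 82183/22500 197533/45000 492299/108000
  57203/16200 85901/21600 459749/108000 18799/4050

Answer: 459749/108000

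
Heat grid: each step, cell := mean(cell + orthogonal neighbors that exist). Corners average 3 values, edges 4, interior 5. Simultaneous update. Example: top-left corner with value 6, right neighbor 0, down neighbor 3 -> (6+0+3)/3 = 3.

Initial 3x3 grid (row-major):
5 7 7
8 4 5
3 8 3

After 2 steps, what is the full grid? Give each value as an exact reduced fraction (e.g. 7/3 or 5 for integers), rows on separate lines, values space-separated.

Answer: 209/36 503/80 101/18
61/10 132/25 1369/240
95/18 677/120 175/36

Derivation:
After step 1:
  20/3 23/4 19/3
  5 32/5 19/4
  19/3 9/2 16/3
After step 2:
  209/36 503/80 101/18
  61/10 132/25 1369/240
  95/18 677/120 175/36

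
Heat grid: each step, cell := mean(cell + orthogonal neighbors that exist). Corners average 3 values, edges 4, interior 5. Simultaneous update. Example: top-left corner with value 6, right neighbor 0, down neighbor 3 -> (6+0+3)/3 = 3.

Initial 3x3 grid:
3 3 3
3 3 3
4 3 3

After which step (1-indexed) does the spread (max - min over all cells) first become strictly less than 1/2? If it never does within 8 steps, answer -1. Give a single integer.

Step 1: max=10/3, min=3, spread=1/3
  -> spread < 1/2 first at step 1
Step 2: max=59/18, min=3, spread=5/18
Step 3: max=689/216, min=3, spread=41/216
Step 4: max=41011/12960, min=1091/360, spread=347/2592
Step 5: max=2439737/777600, min=10957/3600, spread=2921/31104
Step 6: max=145796539/46656000, min=1321483/432000, spread=24611/373248
Step 7: max=8716802033/2799360000, min=29816741/9720000, spread=207329/4478976
Step 8: max=521914752451/167961600000, min=1594001599/518400000, spread=1746635/53747712

Answer: 1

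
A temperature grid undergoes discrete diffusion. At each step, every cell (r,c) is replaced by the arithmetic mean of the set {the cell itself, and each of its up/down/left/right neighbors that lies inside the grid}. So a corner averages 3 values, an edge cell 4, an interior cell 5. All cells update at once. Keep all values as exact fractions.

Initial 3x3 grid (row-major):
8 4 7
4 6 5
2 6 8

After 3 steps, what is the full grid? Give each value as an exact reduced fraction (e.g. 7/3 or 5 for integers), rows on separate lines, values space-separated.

After step 1:
  16/3 25/4 16/3
  5 5 13/2
  4 11/2 19/3
After step 2:
  199/36 263/48 217/36
  29/6 113/20 139/24
  29/6 125/24 55/9
After step 3:
  2281/432 16333/2880 2491/432
  469/90 2157/400 8489/1440
  119/24 7849/1440 154/27

Answer: 2281/432 16333/2880 2491/432
469/90 2157/400 8489/1440
119/24 7849/1440 154/27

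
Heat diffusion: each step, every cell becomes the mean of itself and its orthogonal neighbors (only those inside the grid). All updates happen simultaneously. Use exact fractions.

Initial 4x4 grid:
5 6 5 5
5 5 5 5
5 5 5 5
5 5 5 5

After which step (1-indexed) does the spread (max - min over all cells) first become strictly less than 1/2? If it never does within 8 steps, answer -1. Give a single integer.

Answer: 1

Derivation:
Step 1: max=16/3, min=5, spread=1/3
  -> spread < 1/2 first at step 1
Step 2: max=631/120, min=5, spread=31/120
Step 3: max=5611/1080, min=5, spread=211/1080
Step 4: max=556843/108000, min=5, spread=16843/108000
Step 5: max=4998643/972000, min=45079/9000, spread=130111/972000
Step 6: max=149442367/29160000, min=2707159/540000, spread=3255781/29160000
Step 7: max=4474353691/874800000, min=2711107/540000, spread=82360351/874800000
Step 8: max=133971316891/26244000000, min=488506441/97200000, spread=2074577821/26244000000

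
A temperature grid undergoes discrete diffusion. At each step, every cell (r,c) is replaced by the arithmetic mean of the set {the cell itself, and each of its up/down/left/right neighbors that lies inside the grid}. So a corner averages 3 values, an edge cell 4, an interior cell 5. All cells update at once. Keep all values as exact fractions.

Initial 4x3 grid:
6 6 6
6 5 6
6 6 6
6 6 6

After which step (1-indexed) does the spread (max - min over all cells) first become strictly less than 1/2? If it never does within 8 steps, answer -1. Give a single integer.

Step 1: max=6, min=23/4, spread=1/4
  -> spread < 1/2 first at step 1
Step 2: max=6, min=577/100, spread=23/100
Step 3: max=2387/400, min=27989/4800, spread=131/960
Step 4: max=42809/7200, min=252649/43200, spread=841/8640
Step 5: max=8546627/1440000, min=101137949/17280000, spread=56863/691200
Step 6: max=76770457/12960000, min=911585659/155520000, spread=386393/6220800
Step 7: max=30683641187/5184000000, min=364854276869/62208000000, spread=26795339/497664000
Step 8: max=1839153850333/311040000000, min=21911064285871/3732480000000, spread=254051069/5971968000

Answer: 1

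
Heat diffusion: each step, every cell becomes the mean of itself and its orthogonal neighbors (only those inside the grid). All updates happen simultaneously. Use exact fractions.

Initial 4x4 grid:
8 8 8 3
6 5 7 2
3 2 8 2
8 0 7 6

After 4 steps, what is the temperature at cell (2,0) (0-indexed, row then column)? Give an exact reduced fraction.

Step 1: cell (2,0) = 19/4
Step 2: cell (2,0) = 1051/240
Step 3: cell (2,0) = 34339/7200
Step 4: cell (2,0) = 1047529/216000
Full grid after step 4:
  12316/2025 1293719/216000 1208063/216000 338093/64800
  1209089/216000 247691/45000 947603/180000 134851/27000
  1047529/216000 883027/180000 146423/30000 481/100
  292429/64800 492887/108000 34061/7200 51383/10800

Answer: 1047529/216000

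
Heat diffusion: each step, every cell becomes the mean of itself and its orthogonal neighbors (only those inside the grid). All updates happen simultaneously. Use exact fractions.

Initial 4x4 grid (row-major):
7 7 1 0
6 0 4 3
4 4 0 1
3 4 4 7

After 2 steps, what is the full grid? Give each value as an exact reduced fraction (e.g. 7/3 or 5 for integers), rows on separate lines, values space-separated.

Answer: 44/9 1057/240 581/240 19/9
581/120 81/25 67/25 461/240
437/120 86/25 131/50 227/80
35/9 407/120 141/40 7/2

Derivation:
After step 1:
  20/3 15/4 3 4/3
  17/4 21/5 8/5 2
  17/4 12/5 13/5 11/4
  11/3 15/4 15/4 4
After step 2:
  44/9 1057/240 581/240 19/9
  581/120 81/25 67/25 461/240
  437/120 86/25 131/50 227/80
  35/9 407/120 141/40 7/2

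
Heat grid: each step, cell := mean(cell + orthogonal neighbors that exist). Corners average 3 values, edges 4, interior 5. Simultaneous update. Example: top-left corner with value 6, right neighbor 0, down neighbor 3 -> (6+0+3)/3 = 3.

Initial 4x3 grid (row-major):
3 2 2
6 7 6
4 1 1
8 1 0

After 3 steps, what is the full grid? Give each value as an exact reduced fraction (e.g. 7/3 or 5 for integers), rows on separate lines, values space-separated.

After step 1:
  11/3 7/2 10/3
  5 22/5 4
  19/4 14/5 2
  13/3 5/2 2/3
After step 2:
  73/18 149/40 65/18
  1069/240 197/50 103/30
  1013/240 329/100 71/30
  139/36 103/40 31/18
After step 3:
  8809/2160 9199/2400 3877/1080
  30007/7200 7537/2000 751/225
  28487/7200 6557/2000 9731/3600
  7673/2160 6869/2400 2399/1080

Answer: 8809/2160 9199/2400 3877/1080
30007/7200 7537/2000 751/225
28487/7200 6557/2000 9731/3600
7673/2160 6869/2400 2399/1080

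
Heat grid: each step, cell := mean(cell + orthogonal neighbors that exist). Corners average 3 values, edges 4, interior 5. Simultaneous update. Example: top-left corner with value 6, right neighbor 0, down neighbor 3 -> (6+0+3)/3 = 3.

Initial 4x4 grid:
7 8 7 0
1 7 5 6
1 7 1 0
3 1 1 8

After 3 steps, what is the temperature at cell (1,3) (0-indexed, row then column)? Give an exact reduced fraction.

Answer: 13843/3600

Derivation:
Step 1: cell (1,3) = 11/4
Step 2: cell (1,3) = 481/120
Step 3: cell (1,3) = 13843/3600
Full grid after step 3:
  11381/2160 39347/7200 35171/7200 9707/2160
  8153/1800 27839/6000 26873/6000 13843/3600
  6127/1800 21541/6000 6949/2000 1383/400
  5959/2160 21073/7200 7403/2400 2191/720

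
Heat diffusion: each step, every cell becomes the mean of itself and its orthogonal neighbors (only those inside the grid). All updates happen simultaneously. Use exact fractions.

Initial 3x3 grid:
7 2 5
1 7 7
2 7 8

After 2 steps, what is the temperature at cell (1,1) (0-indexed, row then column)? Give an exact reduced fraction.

Answer: 541/100

Derivation:
Step 1: cell (1,1) = 24/5
Step 2: cell (1,1) = 541/100
Full grid after step 2:
  77/18 361/80 50/9
  943/240 541/100 471/80
  163/36 161/30 241/36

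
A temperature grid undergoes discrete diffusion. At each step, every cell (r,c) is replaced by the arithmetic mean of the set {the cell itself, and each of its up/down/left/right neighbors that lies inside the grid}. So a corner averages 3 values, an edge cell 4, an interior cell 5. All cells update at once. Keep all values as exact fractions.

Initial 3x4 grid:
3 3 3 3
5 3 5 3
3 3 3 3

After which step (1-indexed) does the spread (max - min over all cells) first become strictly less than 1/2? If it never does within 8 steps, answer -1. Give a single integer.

Answer: 2

Derivation:
Step 1: max=19/5, min=3, spread=4/5
Step 2: max=439/120, min=129/40, spread=13/30
  -> spread < 1/2 first at step 2
Step 3: max=1897/540, min=587/180, spread=34/135
Step 4: max=1509223/432000, min=474881/144000, spread=4229/21600
Step 5: max=13448693/3888000, min=4306771/1296000, spread=26419/194400
Step 6: max=5363352223/1555200000, min=1728760841/518400000, spread=1770697/15552000
Step 7: max=48064700393/13996800000, min=15623461231/4665600000, spread=11943167/139968000
Step 8: max=19193733278263/5598720000000, min=6260253695921/1866240000000, spread=825944381/11197440000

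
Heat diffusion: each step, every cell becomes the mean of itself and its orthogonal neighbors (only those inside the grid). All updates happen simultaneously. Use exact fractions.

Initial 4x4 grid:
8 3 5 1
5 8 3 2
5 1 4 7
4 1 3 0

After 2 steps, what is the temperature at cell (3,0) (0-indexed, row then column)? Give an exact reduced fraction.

Answer: 28/9

Derivation:
Step 1: cell (3,0) = 10/3
Step 2: cell (3,0) = 28/9
Full grid after step 2:
  107/18 55/12 241/60 107/36
  235/48 247/50 73/20 407/120
  1043/240 87/25 341/100 403/120
  28/9 683/240 671/240 103/36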